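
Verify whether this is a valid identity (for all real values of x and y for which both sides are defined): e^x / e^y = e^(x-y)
Claim: e^x / e^y = e^(x-y).
Reasoning: 1/e^y = e^(-y), so e^x / e^y = e^x · e^(-y) = e^(x + (-y)) = e^(x-y) by the product rule for exponents.
So the two sides agree for all real values of x and y for which both sides are defined.

Conclusion: Yes, this is an identity.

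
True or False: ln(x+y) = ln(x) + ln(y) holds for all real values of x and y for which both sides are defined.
Claim: ln(x+y) = ln(x) + ln(y).
Test a specific point where both sides are defined: x = 2, y = 1/2.
LHS = ln(x+y) ≈ 0.9163
RHS = ln(x) + ln(y) ≈ 0.0000
Since 0.9163 ≠ 0.0000, the equation fails at this point, so it cannot hold for all real values of x and y for which both sides are defined.
ln(x) + ln(y) = ln(xy), not ln(x+y).

Conclusion: False.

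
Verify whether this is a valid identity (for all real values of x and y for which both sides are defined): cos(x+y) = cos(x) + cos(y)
No, this is NOT an identity.

Claim: cos(x+y) = cos(x) + cos(y).
Test a specific point where both sides are defined: x = π, y = -π/2.
LHS = cos(x+y) ≈ 0.0000
RHS = cos(x) + cos(y) ≈ -1.0000
Since 0.0000 ≠ -1.0000, the equation fails at this point, so it cannot hold for all real values of x and y for which both sides are defined.
The correct expansion is cos(x+y) = cos(x)cos(y) - sin(x)sin(y); cosine is not additive.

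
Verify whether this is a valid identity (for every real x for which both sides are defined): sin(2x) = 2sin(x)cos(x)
Claim: sin(2x) = 2sin(x)cos(x).
Reasoning: Put y = x in the addition formula sin(x+y) = sin(x)cos(y) + cos(x)sin(y): sin(2x) = sin(x)cos(x) + cos(x)sin(x) = 2sin(x)cos(x).
So the two sides agree for every real x for which both sides are defined.

Conclusion: Yes, this is an identity.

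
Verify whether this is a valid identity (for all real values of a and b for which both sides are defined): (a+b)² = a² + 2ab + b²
Yes, this is an identity.

Claim: (a+b)² = a² + 2ab + b².
Reasoning: Expand: (a+b)² = (a+b)(a+b) = a·a + a·b + b·a + b·b = a² + 2ab + b².
So the two sides agree for all real values of a and b for which both sides are defined.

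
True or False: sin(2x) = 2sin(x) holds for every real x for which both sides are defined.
Claim: sin(2x) = 2sin(x).
Test a specific point where both sides are defined: x = -π/3.
LHS = sin(2x) ≈ -0.8660
RHS = 2sin(x) ≈ -1.7321
Since -0.8660 ≠ -1.7321, the equation fails at this point, so it cannot hold for every real x for which both sides are defined.
The correct double-angle formula is sin(2x) = 2sin(x)cos(x).

Conclusion: False.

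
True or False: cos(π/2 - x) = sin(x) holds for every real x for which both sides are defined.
Claim: cos(π/2 - x) = sin(x).
Reasoning: Use cos(u - v) = cos(u)cos(v) + sin(u)sin(v) with u = π/2, v = x: cos(π/2)cos(x) + sin(π/2)sin(x) = 0·cos(x) + 1·sin(x) = sin(x).
So the two sides agree for every real x for which both sides are defined.

Conclusion: True.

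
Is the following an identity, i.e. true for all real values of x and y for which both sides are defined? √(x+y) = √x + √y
Claim: √(x+y) = √x + √y.
Test a specific point where both sides are defined: x = 4, y = 4.
LHS = √(x+y) ≈ 2.8284
RHS = √x + √y ≈ 4.0000
Since 2.8284 ≠ 4.0000, the equation fails at this point, so it cannot hold for all real values of x and y for which both sides are defined.
Squaring the right side gives x + 2√(xy) + y, not x + y.

Conclusion: No, this is NOT an identity.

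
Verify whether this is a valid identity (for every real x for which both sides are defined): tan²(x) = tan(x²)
No, this is NOT an identity.

Claim: tan²(x) = tan(x²).
Test a specific point where both sides are defined: x = -π/3.
LHS = tan²(x) ≈ 3.0000
RHS = tan(x²) ≈ 1.9485
Since 3.0000 ≠ 1.9485, the equation fails at this point, so it cannot hold for every real x for which both sides are defined.
tan²(x) means (tan x)², squaring the output; tan(x²) squares the input. These are different functions.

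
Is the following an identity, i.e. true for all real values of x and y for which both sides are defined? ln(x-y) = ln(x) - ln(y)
Claim: ln(x-y) = ln(x) - ln(y).
Test a specific point where both sides are defined: x = 5, y = 1/2.
LHS = ln(x-y) ≈ 1.5041
RHS = ln(x) - ln(y) ≈ 2.3026
Since 1.5041 ≠ 2.3026, the equation fails at this point, so it cannot hold for all real values of x and y for which both sides are defined.
ln(x) - ln(y) = ln(x/y), not ln(x-y).

Conclusion: No, this is NOT an identity.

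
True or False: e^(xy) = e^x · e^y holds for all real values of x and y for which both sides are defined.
False.

Claim: e^(xy) = e^x · e^y.
Test a specific point where both sides are defined: x = -2, y = 5.
LHS = e^(xy) ≈ 0.0000
RHS = e^x · e^y ≈ 20.0855
Since 0.0000 ≠ 20.0855, the equation fails at this point, so it cannot hold for all real values of x and y for which both sides are defined.
e^x · e^y = e^(x+y), not e^(xy).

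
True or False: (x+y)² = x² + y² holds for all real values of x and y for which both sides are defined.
False.

Claim: (x+y)² = x² + y².
Test a specific point where both sides are defined: x = 1/2, y = 3.
LHS = (x+y)² ≈ 12.2500
RHS = x² + y² ≈ 9.2500
Since 12.2500 ≠ 9.2500, the equation fails at this point, so it cannot hold for all real values of x and y for which both sides are defined.
The correct expansion is (x+y)² = x² + 2xy + y²; the cross term 2xy is missing.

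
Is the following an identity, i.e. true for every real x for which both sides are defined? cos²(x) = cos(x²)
No, this is NOT an identity.

Claim: cos²(x) = cos(x²).
Test a specific point where both sides are defined: x = π/2.
LHS = cos²(x) ≈ 0.0000
RHS = cos(x²) ≈ -0.7812
Since 0.0000 ≠ -0.7812, the equation fails at this point, so it cannot hold for every real x for which both sides are defined.
cos²(x) means (cos x)², squaring the output; cos(x²) squares the input. These are different functions.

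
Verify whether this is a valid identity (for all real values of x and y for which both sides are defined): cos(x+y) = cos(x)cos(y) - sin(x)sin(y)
Yes, this is an identity.

Claim: cos(x+y) = cos(x)cos(y) - sin(x)sin(y).
Reasoning: By Euler's formula e^(i(x+y)) = e^(ix)·e^(iy) = (cos x + i·sin x)(cos y + i·sin y). The real part of the left side is cos(x+y); the real part of the product is cos(x)cos(y) - sin(x)sin(y) (since i·i = -1).
So the two sides agree for all real values of x and y for which both sides are defined.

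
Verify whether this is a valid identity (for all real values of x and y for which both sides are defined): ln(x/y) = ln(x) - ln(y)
Claim: ln(x/y) = ln(x) - ln(y).
Reasoning: Both sides are simultaneously defined only when x, y > 0. Write x = e^p, y = e^q. Then x/y = e^(p-q), so ln(x/y) = p - q = ln(x) - ln(y).
So the two sides agree for all real values of x and y for which both sides are defined.

Conclusion: Yes, this is an identity.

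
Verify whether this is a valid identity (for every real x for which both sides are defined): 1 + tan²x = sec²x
Claim: 1 + tan²x = sec²x.
Reasoning: Start from sin²x + cos²x = 1 and divide every term by cos²x (allowed wherever tan x and sec x are defined): tan²x + 1 = 1/cos²x = sec²x.
So the two sides agree for every real x for which both sides are defined.

Conclusion: Yes, this is an identity.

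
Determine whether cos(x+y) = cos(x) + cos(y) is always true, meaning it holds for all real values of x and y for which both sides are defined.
No, this is NOT an identity.

Claim: cos(x+y) = cos(x) + cos(y).
Test a specific point where both sides are defined: x = π/2, y = π.
LHS = cos(x+y) ≈ 0.0000
RHS = cos(x) + cos(y) ≈ -1.0000
Since 0.0000 ≠ -1.0000, the equation fails at this point, so it cannot hold for all real values of x and y for which both sides are defined.
The correct expansion is cos(x+y) = cos(x)cos(y) - sin(x)sin(y); cosine is not additive.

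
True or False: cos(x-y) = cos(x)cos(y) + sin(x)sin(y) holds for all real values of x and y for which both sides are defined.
True.

Claim: cos(x-y) = cos(x)cos(y) + sin(x)sin(y).
Reasoning: Replace y by -y in cos(x+y) = cos(x)cos(y) - sin(x)sin(y) and use cos(-y) = cos(y), sin(-y) = -sin(y): cos(x-y) = cos(x)cos(y) + sin(x)sin(y).
So the two sides agree for all real values of x and y for which both sides are defined.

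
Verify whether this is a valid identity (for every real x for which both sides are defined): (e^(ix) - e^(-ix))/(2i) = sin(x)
Yes, this is an identity.

Claim: (e^(ix) - e^(-ix))/(2i) = sin(x).
Reasoning: By Euler's formula e^(ix) = cos(x) + i·sin(x) and e^(-ix) = cos(x) - i·sin(x). Subtracting cancels the cosine terms: e^(ix) - e^(-ix) = 2i·sin(x); divide by 2i.
So the two sides agree for every real x for which both sides are defined.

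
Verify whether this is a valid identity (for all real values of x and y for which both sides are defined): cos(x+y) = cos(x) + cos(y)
Claim: cos(x+y) = cos(x) + cos(y).
Test a specific point where both sides are defined: x = π, y = 3π/4.
LHS = cos(x+y) ≈ 0.7071
RHS = cos(x) + cos(y) ≈ -1.7071
Since 0.7071 ≠ -1.7071, the equation fails at this point, so it cannot hold for all real values of x and y for which both sides are defined.
The correct expansion is cos(x+y) = cos(x)cos(y) - sin(x)sin(y); cosine is not additive.

Conclusion: No, this is NOT an identity.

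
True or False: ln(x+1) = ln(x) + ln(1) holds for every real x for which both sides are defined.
False.

Claim: ln(x+1) = ln(x) + ln(1).
Test a specific point where both sides are defined: x = 1.
LHS = ln(x+1) ≈ 0.6931
RHS = ln(x) + ln(1) ≈ 0.0000
Since 0.6931 ≠ 0.0000, the equation fails at this point, so it cannot hold for every real x for which both sides are defined.
ln(1) = 0, so the right side is just ln(x), which differs from ln(x+1).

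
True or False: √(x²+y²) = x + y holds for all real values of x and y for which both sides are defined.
False.

Claim: √(x²+y²) = x + y.
Test a specific point where both sides are defined: x = 5, y = 2.
LHS = √(x²+y²) ≈ 5.3852
RHS = x + y ≈ 7.0000
Since 5.3852 ≠ 7.0000, the equation fails at this point, so it cannot hold for all real values of x and y for which both sides are defined.
(x+y)² = x² + 2xy + y², not x² + y², so the square root does not split this way.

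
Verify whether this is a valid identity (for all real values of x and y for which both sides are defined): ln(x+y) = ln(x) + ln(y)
No, this is NOT an identity.

Claim: ln(x+y) = ln(x) + ln(y).
Test a specific point where both sides are defined: x = 2, y = 3.
LHS = ln(x+y) ≈ 1.6094
RHS = ln(x) + ln(y) ≈ 1.7918
Since 1.6094 ≠ 1.7918, the equation fails at this point, so it cannot hold for all real values of x and y for which both sides are defined.
ln(x) + ln(y) = ln(xy), not ln(x+y).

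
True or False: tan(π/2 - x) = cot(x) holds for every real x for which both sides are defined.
Claim: tan(π/2 - x) = cot(x).
Reasoning: tan(π/2 - x) = sin(π/2 - x)/cos(π/2 - x) = cos(x)/sin(x) = cot(x), using the cofunction identities sin(π/2 - x) = cos(x) and cos(π/2 - x) = sin(x).
So the two sides agree for every real x for which both sides are defined.

Conclusion: True.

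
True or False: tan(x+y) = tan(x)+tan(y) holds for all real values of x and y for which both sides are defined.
Claim: tan(x+y) = tan(x)+tan(y).
Test a specific point where both sides are defined: x = π/6, y = 2π/3.
LHS = tan(x+y) ≈ -0.5774
RHS = tan(x)+tan(y) ≈ -1.1547
Since -0.5774 ≠ -1.1547, the equation fails at this point, so it cannot hold for all real values of x and y for which both sides are defined.
The correct formula is tan(x+y) = (tan(x) + tan(y))/(1 - tan(x)tan(y)).

Conclusion: False.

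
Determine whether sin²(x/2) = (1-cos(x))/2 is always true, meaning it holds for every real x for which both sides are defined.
Claim: sin²(x/2) = (1-cos(x))/2.
Reasoning: Use cos(2θ) = 1 - 2sin²θ with θ = x/2: cos(x) = 1 - 2sin²(x/2). Solving for sin²(x/2) gives (1 - cos(x))/2.
So the two sides agree for every real x for which both sides are defined.

Conclusion: Yes, this is an identity.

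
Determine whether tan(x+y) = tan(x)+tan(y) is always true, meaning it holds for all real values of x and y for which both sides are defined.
No, this is NOT an identity.

Claim: tan(x+y) = tan(x)+tan(y).
Test a specific point where both sides are defined: x = π/6, y = -π/3.
LHS = tan(x+y) ≈ -0.5774
RHS = tan(x)+tan(y) ≈ -1.1547
Since -0.5774 ≠ -1.1547, the equation fails at this point, so it cannot hold for all real values of x and y for which both sides are defined.
The correct formula is tan(x+y) = (tan(x) + tan(y))/(1 - tan(x)tan(y)).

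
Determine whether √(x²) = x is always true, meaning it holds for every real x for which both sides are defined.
No, this is NOT an identity.

Claim: √(x²) = x.
Test a specific point where both sides are defined: x = -2.
LHS = √(x²) ≈ 2.0000
RHS = x ≈ -2.0000
Since 2.0000 ≠ -2.0000, the equation fails at this point, so it cannot hold for every real x for which both sides are defined.
√(x²) = |x|, which differs from x whenever x < 0 (both sides are defined for every real x).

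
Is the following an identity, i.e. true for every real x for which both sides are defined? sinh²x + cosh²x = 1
No, this is NOT an identity.

Claim: sinh²x + cosh²x = 1.
Test a specific point where both sides are defined: x = 2.
LHS = sinh²x + cosh²x ≈ 27.3082
RHS = 1 ≈ 1.0000
Since 27.3082 ≠ 1.0000, the equation fails at this point, so it cannot hold for every real x for which both sides are defined.
The correct hyperbolic identity is cosh²x - sinh²x = 1 (a difference); the sum sinh²x + cosh²x equals cosh(2x).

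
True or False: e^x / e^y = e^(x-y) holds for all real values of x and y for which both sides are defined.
True.

Claim: e^x / e^y = e^(x-y).
Reasoning: 1/e^y = e^(-y), so e^x / e^y = e^x · e^(-y) = e^(x + (-y)) = e^(x-y) by the product rule for exponents.
So the two sides agree for all real values of x and y for which both sides are defined.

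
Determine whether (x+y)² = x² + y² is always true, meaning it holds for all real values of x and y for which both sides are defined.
No, this is NOT an identity.

Claim: (x+y)² = x² + y².
Test a specific point where both sides are defined: x = 3, y = 2.
LHS = (x+y)² ≈ 25.0000
RHS = x² + y² ≈ 13.0000
Since 25.0000 ≠ 13.0000, the equation fails at this point, so it cannot hold for all real values of x and y for which both sides are defined.
The correct expansion is (x+y)² = x² + 2xy + y²; the cross term 2xy is missing.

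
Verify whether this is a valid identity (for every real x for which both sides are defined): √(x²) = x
No, this is NOT an identity.

Claim: √(x²) = x.
Test a specific point where both sides are defined: x = -1.
LHS = √(x²) ≈ 1.0000
RHS = x ≈ -1.0000
Since 1.0000 ≠ -1.0000, the equation fails at this point, so it cannot hold for every real x for which both sides are defined.
√(x²) = |x|, which differs from x whenever x < 0 (both sides are defined for every real x).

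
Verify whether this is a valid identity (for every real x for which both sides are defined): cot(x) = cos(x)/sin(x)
Yes, this is an identity.

Claim: cot(x) = cos(x)/sin(x).
Reasoning: cot(x) is defined as 1/tan(x) = 1/(sin(x)/cos(x)) = cos(x)/sin(x), wherever sin(x) ≠ 0.
So the two sides agree for every real x for which both sides are defined.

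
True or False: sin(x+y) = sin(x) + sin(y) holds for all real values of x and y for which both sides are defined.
Claim: sin(x+y) = sin(x) + sin(y).
Test a specific point where both sides are defined: x = -π/4, y = π/3.
LHS = sin(x+y) ≈ 0.2588
RHS = sin(x) + sin(y) ≈ 0.1589
Since 0.2588 ≠ 0.1589, the equation fails at this point, so it cannot hold for all real values of x and y for which both sides are defined.
The correct expansion is sin(x+y) = sin(x)cos(y) + cos(x)sin(y); sine is not additive.

Conclusion: False.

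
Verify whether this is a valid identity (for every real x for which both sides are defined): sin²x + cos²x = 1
Claim: sin²x + cos²x = 1.
Reasoning: The point (cos x, sin x) lies on the unit circle X² + Y² = 1, so cos²x + sin²x = 1 for every real x.
So the two sides agree for every real x for which both sides are defined.

Conclusion: Yes, this is an identity.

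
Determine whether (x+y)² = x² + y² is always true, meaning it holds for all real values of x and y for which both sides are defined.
Claim: (x+y)² = x² + y².
Test a specific point where both sides are defined: x = -1, y = 3/2.
LHS = (x+y)² ≈ 0.2500
RHS = x² + y² ≈ 3.2500
Since 0.2500 ≠ 3.2500, the equation fails at this point, so it cannot hold for all real values of x and y for which both sides are defined.
The correct expansion is (x+y)² = x² + 2xy + y²; the cross term 2xy is missing.

Conclusion: No, this is NOT an identity.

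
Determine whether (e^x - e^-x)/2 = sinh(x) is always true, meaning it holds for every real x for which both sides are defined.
Claim: (e^x - e^-x)/2 = sinh(x).
Reasoning: This is exactly the definition of the hyperbolic sine: sinh(x) := (e^x - e^-x)/2.
So the two sides agree for every real x for which both sides are defined.

Conclusion: Yes, this is an identity.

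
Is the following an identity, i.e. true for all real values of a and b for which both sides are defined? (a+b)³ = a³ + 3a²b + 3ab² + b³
Claim: (a+b)³ = a³ + 3a²b + 3ab² + b³.
Reasoning: (a+b)³ = (a+b)(a+b)² = (a+b)(a² + 2ab + b²) = a³ + 2a²b + ab² + a²b + 2ab² + b³ = a³ + 3a²b + 3ab² + b³.
So the two sides agree for all real values of a and b for which both sides are defined.

Conclusion: Yes, this is an identity.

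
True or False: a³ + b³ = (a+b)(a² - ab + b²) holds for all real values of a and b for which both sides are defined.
True.

Claim: a³ + b³ = (a+b)(a² - ab + b²).
Reasoning: Expand the right side: (a+b)(a² - ab + b²) = a³ - a²b + ab² + a²b - ab² + b³ = a³ + b³ (the middle terms cancel in pairs).
So the two sides agree for all real values of a and b for which both sides are defined.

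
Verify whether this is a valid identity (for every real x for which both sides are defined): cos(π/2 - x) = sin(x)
Yes, this is an identity.

Claim: cos(π/2 - x) = sin(x).
Reasoning: Use cos(u - v) = cos(u)cos(v) + sin(u)sin(v) with u = π/2, v = x: cos(π/2)cos(x) + sin(π/2)sin(x) = 0·cos(x) + 1·sin(x) = sin(x).
So the two sides agree for every real x for which both sides are defined.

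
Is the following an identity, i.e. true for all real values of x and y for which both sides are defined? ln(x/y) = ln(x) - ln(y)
Yes, this is an identity.

Claim: ln(x/y) = ln(x) - ln(y).
Reasoning: Both sides are simultaneously defined only when x, y > 0. Write x = e^p, y = e^q. Then x/y = e^(p-q), so ln(x/y) = p - q = ln(x) - ln(y).
So the two sides agree for all real values of x and y for which both sides are defined.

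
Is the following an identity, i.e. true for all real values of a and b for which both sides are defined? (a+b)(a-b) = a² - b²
Yes, this is an identity.

Claim: (a+b)(a-b) = a² - b².
Reasoning: Expand: (a+b)(a-b) = a² - ab + ba - b² = a² - b² (the cross terms cancel).
So the two sides agree for all real values of a and b for which both sides are defined.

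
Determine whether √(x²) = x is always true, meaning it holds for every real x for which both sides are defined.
No, this is NOT an identity.

Claim: √(x²) = x.
Test a specific point where both sides are defined: x = -2.
LHS = √(x²) ≈ 2.0000
RHS = x ≈ -2.0000
Since 2.0000 ≠ -2.0000, the equation fails at this point, so it cannot hold for every real x for which both sides are defined.
√(x²) = |x|, which differs from x whenever x < 0 (both sides are defined for every real x).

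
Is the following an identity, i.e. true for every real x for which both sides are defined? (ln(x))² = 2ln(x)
No, this is NOT an identity.

Claim: (ln(x))² = 2ln(x).
Test a specific point where both sides are defined: x = 3.
LHS = (ln(x))² ≈ 1.2069
RHS = 2ln(x) ≈ 2.1972
Since 1.2069 ≠ 2.1972, the equation fails at this point, so it cannot hold for every real x for which both sides are defined.
2ln(x) equals ln(x²), which is not the same as (ln x)².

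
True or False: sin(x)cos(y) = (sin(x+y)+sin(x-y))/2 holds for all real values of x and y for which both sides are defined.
True.

Claim: sin(x)cos(y) = (sin(x+y)+sin(x-y))/2.
Reasoning: sin(x+y) = sin(x)cos(y) + cos(x)sin(y) and sin(x-y) = sin(x)cos(y) - cos(x)sin(y). Adding, sin(x+y) + sin(x-y) = 2sin(x)cos(y); divide by 2.
So the two sides agree for all real values of x and y for which both sides are defined.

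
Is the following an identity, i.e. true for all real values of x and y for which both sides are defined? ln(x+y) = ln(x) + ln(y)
No, this is NOT an identity.

Claim: ln(x+y) = ln(x) + ln(y).
Test a specific point where both sides are defined: x = 2, y = 5.
LHS = ln(x+y) ≈ 1.9459
RHS = ln(x) + ln(y) ≈ 2.3026
Since 1.9459 ≠ 2.3026, the equation fails at this point, so it cannot hold for all real values of x and y for which both sides are defined.
ln(x) + ln(y) = ln(xy), not ln(x+y).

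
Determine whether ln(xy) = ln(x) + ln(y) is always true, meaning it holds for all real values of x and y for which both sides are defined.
Yes, this is an identity.

Claim: ln(xy) = ln(x) + ln(y).
Reasoning: Both sides are simultaneously defined only when x, y > 0. Write x = e^p, y = e^q (p = ln x, q = ln y). Then xy = e^p · e^q = e^(p+q), so ln(xy) = p + q = ln(x) + ln(y).
So the two sides agree for all real values of x and y for which both sides are defined.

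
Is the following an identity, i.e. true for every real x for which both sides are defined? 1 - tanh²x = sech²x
Yes, this is an identity.

Claim: 1 - tanh²x = sech²x.
Reasoning: Divide cosh²x - sinh²x = 1 through by cosh²x (never zero): 1 - tanh²x = 1/cosh²x = sech²x.
So the two sides agree for every real x for which both sides are defined.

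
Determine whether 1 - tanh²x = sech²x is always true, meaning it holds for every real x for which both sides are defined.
Claim: 1 - tanh²x = sech²x.
Reasoning: Divide cosh²x - sinh²x = 1 through by cosh²x (never zero): 1 - tanh²x = 1/cosh²x = sech²x.
So the two sides agree for every real x for which both sides are defined.

Conclusion: Yes, this is an identity.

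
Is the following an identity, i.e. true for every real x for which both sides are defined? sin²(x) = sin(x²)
No, this is NOT an identity.

Claim: sin²(x) = sin(x²).
Test a specific point where both sides are defined: x = -π/2.
LHS = sin²(x) ≈ 1.0000
RHS = sin(x²) ≈ 0.6243
Since 1.0000 ≠ 0.6243, the equation fails at this point, so it cannot hold for every real x for which both sides are defined.
sin²(x) means (sin x)², squaring the output; sin(x²) squares the input. These are different functions.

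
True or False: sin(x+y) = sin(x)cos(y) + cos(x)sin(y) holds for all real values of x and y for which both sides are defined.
Claim: sin(x+y) = sin(x)cos(y) + cos(x)sin(y).
Reasoning: By Euler's formula e^(i(x+y)) = e^(ix)·e^(iy) = (cos x + i·sin x)(cos y + i·sin y). The imaginary part of the left side is sin(x+y); the imaginary part of the product is sin(x)cos(y) + cos(x)sin(y).
So the two sides agree for all real values of x and y for which both sides are defined.

Conclusion: True.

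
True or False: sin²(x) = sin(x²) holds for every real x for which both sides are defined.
Claim: sin²(x) = sin(x²).
Test a specific point where both sides are defined: x = -π/6.
LHS = sin²(x) ≈ 0.2500
RHS = sin(x²) ≈ 0.2707
Since 0.2500 ≠ 0.2707, the equation fails at this point, so it cannot hold for every real x for which both sides are defined.
sin²(x) means (sin x)², squaring the output; sin(x²) squares the input. These are different functions.

Conclusion: False.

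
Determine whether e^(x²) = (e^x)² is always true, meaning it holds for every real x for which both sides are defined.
Claim: e^(x²) = (e^x)².
Test a specific point where both sides are defined: x = 1.
LHS = e^(x²) ≈ 2.7183
RHS = (e^x)² ≈ 7.3891
Since 2.7183 ≠ 7.3891, the equation fails at this point, so it cannot hold for every real x for which both sides are defined.
(e^x)² = e^(2x), and 2x ≠ x² in general.

Conclusion: No, this is NOT an identity.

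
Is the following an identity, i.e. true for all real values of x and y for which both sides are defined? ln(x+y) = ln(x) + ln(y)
No, this is NOT an identity.

Claim: ln(x+y) = ln(x) + ln(y).
Test a specific point where both sides are defined: x = 2, y = 3/2.
LHS = ln(x+y) ≈ 1.2528
RHS = ln(x) + ln(y) ≈ 1.0986
Since 1.2528 ≠ 1.0986, the equation fails at this point, so it cannot hold for all real values of x and y for which both sides are defined.
ln(x) + ln(y) = ln(xy), not ln(x+y).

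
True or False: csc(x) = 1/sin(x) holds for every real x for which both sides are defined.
Claim: csc(x) = 1/sin(x).
Reasoning: csc(x) is by definition the reciprocal of sin(x), wherever sin(x) ≠ 0.
So the two sides agree for every real x for which both sides are defined.

Conclusion: True.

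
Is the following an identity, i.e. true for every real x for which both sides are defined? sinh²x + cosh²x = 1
No, this is NOT an identity.

Claim: sinh²x + cosh²x = 1.
Test a specific point where both sides are defined: x = 1/2.
LHS = sinh²x + cosh²x ≈ 1.5431
RHS = 1 ≈ 1.0000
Since 1.5431 ≠ 1.0000, the equation fails at this point, so it cannot hold for every real x for which both sides are defined.
The correct hyperbolic identity is cosh²x - sinh²x = 1 (a difference); the sum sinh²x + cosh²x equals cosh(2x).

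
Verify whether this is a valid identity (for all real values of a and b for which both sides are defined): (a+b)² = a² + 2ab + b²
Claim: (a+b)² = a² + 2ab + b².
Reasoning: Expand: (a+b)² = (a+b)(a+b) = a·a + a·b + b·a + b·b = a² + 2ab + b².
So the two sides agree for all real values of a and b for which both sides are defined.

Conclusion: Yes, this is an identity.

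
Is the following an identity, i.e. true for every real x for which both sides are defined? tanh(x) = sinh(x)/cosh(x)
Yes, this is an identity.

Claim: tanh(x) = sinh(x)/cosh(x).
Reasoning: tanh(x) is defined as sinh(x)/cosh(x) = (e^x - e^-x)/(e^x + e^-x); cosh(x) ≥ 1 is never zero, so this holds for every real x.
So the two sides agree for every real x for which both sides are defined.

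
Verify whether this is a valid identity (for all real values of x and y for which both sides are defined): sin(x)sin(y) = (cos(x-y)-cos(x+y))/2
Claim: sin(x)sin(y) = (cos(x-y)-cos(x+y))/2.
Reasoning: cos(x-y) = cos(x)cos(y) + sin(x)sin(y) and cos(x+y) = cos(x)cos(y) - sin(x)sin(y). Subtracting, cos(x-y) - cos(x+y) = 2sin(x)sin(y); divide by 2.
So the two sides agree for all real values of x and y for which both sides are defined.

Conclusion: Yes, this is an identity.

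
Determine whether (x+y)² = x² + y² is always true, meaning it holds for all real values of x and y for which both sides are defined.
No, this is NOT an identity.

Claim: (x+y)² = x² + y².
Test a specific point where both sides are defined: x = 3/2, y = 1/2.
LHS = (x+y)² ≈ 4.0000
RHS = x² + y² ≈ 2.5000
Since 4.0000 ≠ 2.5000, the equation fails at this point, so it cannot hold for all real values of x and y for which both sides are defined.
The correct expansion is (x+y)² = x² + 2xy + y²; the cross term 2xy is missing.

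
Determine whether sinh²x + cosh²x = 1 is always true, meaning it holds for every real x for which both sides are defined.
No, this is NOT an identity.

Claim: sinh²x + cosh²x = 1.
Test a specific point where both sides are defined: x = -3.
LHS = sinh²x + cosh²x ≈ 201.7156
RHS = 1 ≈ 1.0000
Since 201.7156 ≠ 1.0000, the equation fails at this point, so it cannot hold for every real x for which both sides are defined.
The correct hyperbolic identity is cosh²x - sinh²x = 1 (a difference); the sum sinh²x + cosh²x equals cosh(2x).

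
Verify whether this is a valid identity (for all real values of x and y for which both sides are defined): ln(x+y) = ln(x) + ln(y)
No, this is NOT an identity.

Claim: ln(x+y) = ln(x) + ln(y).
Test a specific point where both sides are defined: x = 3/2, y = 1/2.
LHS = ln(x+y) ≈ 0.6931
RHS = ln(x) + ln(y) ≈ -0.2877
Since 0.6931 ≠ -0.2877, the equation fails at this point, so it cannot hold for all real values of x and y for which both sides are defined.
ln(x) + ln(y) = ln(xy), not ln(x+y).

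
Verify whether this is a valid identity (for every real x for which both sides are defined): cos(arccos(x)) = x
Yes, this is an identity.

Claim: cos(arccos(x)) = x.
Reasoning: For -1 ≤ x ≤ 1 (where arccos is defined), arccos(x) is by definition an angle whose cosine equals x. Taking the cosine of that angle returns x. (Note the other order, arccos(cos x) = x, is NOT an identity.)
So the two sides agree for every real x for which both sides are defined.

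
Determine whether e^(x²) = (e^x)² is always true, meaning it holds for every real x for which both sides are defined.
Claim: e^(x²) = (e^x)².
Test a specific point where both sides are defined: x = 3.
LHS = e^(x²) ≈ 8103.0839
RHS = (e^x)² ≈ 403.4288
Since 8103.0839 ≠ 403.4288, the equation fails at this point, so it cannot hold for every real x for which both sides are defined.
(e^x)² = e^(2x), and 2x ≠ x² in general.

Conclusion: No, this is NOT an identity.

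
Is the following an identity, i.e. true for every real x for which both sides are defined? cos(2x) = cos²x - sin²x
Yes, this is an identity.

Claim: cos(2x) = cos²x - sin²x.
Reasoning: Put y = x in the addition formula cos(x+y) = cos(x)cos(y) - sin(x)sin(y): cos(2x) = cos²x - sin²x.
So the two sides agree for every real x for which both sides are defined.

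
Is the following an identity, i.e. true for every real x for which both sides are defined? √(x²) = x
Claim: √(x²) = x.
Test a specific point where both sides are defined: x = -3.
LHS = √(x²) ≈ 3.0000
RHS = x ≈ -3.0000
Since 3.0000 ≠ -3.0000, the equation fails at this point, so it cannot hold for every real x for which both sides are defined.
√(x²) = |x|, which differs from x whenever x < 0 (both sides are defined for every real x).

Conclusion: No, this is NOT an identity.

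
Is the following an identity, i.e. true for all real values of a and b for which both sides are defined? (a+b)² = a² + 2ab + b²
Claim: (a+b)² = a² + 2ab + b².
Reasoning: Expand: (a+b)² = (a+b)(a+b) = a·a + a·b + b·a + b·b = a² + 2ab + b².
So the two sides agree for all real values of a and b for which both sides are defined.

Conclusion: Yes, this is an identity.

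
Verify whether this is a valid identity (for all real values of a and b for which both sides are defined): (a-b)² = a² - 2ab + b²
Claim: (a-b)² = a² - 2ab + b².
Reasoning: Expand: (a-b)² = (a-b)(a-b) = a·a - a·b - b·a + b·b = a² - 2ab + b².
So the two sides agree for all real values of a and b for which both sides are defined.

Conclusion: Yes, this is an identity.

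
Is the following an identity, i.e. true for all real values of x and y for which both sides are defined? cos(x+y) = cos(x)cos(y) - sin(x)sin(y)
Claim: cos(x+y) = cos(x)cos(y) - sin(x)sin(y).
Reasoning: By Euler's formula e^(i(x+y)) = e^(ix)·e^(iy) = (cos x + i·sin x)(cos y + i·sin y). The real part of the left side is cos(x+y); the real part of the product is cos(x)cos(y) - sin(x)sin(y) (since i·i = -1).
So the two sides agree for all real values of x and y for which both sides are defined.

Conclusion: Yes, this is an identity.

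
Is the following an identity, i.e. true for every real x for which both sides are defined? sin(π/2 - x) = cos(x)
Claim: sin(π/2 - x) = cos(x).
Reasoning: Use sin(u - v) = sin(u)cos(v) - cos(u)sin(v) with u = π/2, v = x: sin(π/2)cos(x) - cos(π/2)sin(x) = 1·cos(x) - 0·sin(x) = cos(x).
So the two sides agree for every real x for which both sides are defined.

Conclusion: Yes, this is an identity.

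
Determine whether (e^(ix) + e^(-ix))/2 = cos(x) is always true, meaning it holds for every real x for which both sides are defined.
Claim: (e^(ix) + e^(-ix))/2 = cos(x).
Reasoning: By Euler's formula e^(ix) = cos(x) + i·sin(x) and e^(-ix) = cos(x) - i·sin(x). Adding cancels the sine terms: e^(ix) + e^(-ix) = 2cos(x); divide by 2.
So the two sides agree for every real x for which both sides are defined.

Conclusion: Yes, this is an identity.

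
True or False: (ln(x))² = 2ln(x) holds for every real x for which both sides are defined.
False.

Claim: (ln(x))² = 2ln(x).
Test a specific point where both sides are defined: x = 5.
LHS = (ln(x))² ≈ 2.5903
RHS = 2ln(x) ≈ 3.2189
Since 2.5903 ≠ 3.2189, the equation fails at this point, so it cannot hold for every real x for which both sides are defined.
2ln(x) equals ln(x²), which is not the same as (ln x)².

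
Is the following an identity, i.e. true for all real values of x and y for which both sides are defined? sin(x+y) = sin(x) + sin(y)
Claim: sin(x+y) = sin(x) + sin(y).
Test a specific point where both sides are defined: x = π/4, y = -π/3.
LHS = sin(x+y) ≈ -0.2588
RHS = sin(x) + sin(y) ≈ -0.1589
Since -0.2588 ≠ -0.1589, the equation fails at this point, so it cannot hold for all real values of x and y for which both sides are defined.
The correct expansion is sin(x+y) = sin(x)cos(y) + cos(x)sin(y); sine is not additive.

Conclusion: No, this is NOT an identity.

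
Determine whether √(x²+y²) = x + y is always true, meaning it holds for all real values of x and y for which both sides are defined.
No, this is NOT an identity.

Claim: √(x²+y²) = x + y.
Test a specific point where both sides are defined: x = 1/2, y = -1.
LHS = √(x²+y²) ≈ 1.1180
RHS = x + y ≈ -0.5000
Since 1.1180 ≠ -0.5000, the equation fails at this point, so it cannot hold for all real values of x and y for which both sides are defined.
(x+y)² = x² + 2xy + y², not x² + y², so the square root does not split this way.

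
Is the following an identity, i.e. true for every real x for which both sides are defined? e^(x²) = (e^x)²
No, this is NOT an identity.

Claim: e^(x²) = (e^x)².
Test a specific point where both sides are defined: x = 3/2.
LHS = e^(x²) ≈ 9.4877
RHS = (e^x)² ≈ 20.0855
Since 9.4877 ≠ 20.0855, the equation fails at this point, so it cannot hold for every real x for which both sides are defined.
(e^x)² = e^(2x), and 2x ≠ x² in general.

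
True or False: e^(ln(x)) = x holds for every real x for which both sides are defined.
True.

Claim: e^(ln(x)) = x.
Reasoning: For x > 0, ln(x) is by definition the exponent p such that e^p = x. Raising e to that exponent therefore returns x: e^(ln x) = x.
So the two sides agree for every real x for which both sides are defined.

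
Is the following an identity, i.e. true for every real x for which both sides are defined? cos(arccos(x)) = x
Claim: cos(arccos(x)) = x.
Reasoning: For -1 ≤ x ≤ 1 (where arccos is defined), arccos(x) is by definition an angle whose cosine equals x. Taking the cosine of that angle returns x. (Note the other order, arccos(cos x) = x, is NOT an identity.)
So the two sides agree for every real x for which both sides are defined.

Conclusion: Yes, this is an identity.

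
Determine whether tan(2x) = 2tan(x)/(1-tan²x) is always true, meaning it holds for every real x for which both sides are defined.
Claim: tan(2x) = 2tan(x)/(1-tan²x).
Reasoning: tan(2x) = sin(2x)/cos(2x) = 2sin(x)cos(x) / (cos²x - sin²x). Divide numerator and denominator by cos²x: 2tan(x) / (1 - tan²x).
So the two sides agree for every real x for which both sides are defined.

Conclusion: Yes, this is an identity.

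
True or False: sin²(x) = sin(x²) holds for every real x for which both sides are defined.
Claim: sin²(x) = sin(x²).
Test a specific point where both sides are defined: x = 3π/4.
LHS = sin²(x) ≈ 0.5000
RHS = sin(x²) ≈ -0.6680
Since 0.5000 ≠ -0.6680, the equation fails at this point, so it cannot hold for every real x for which both sides are defined.
sin²(x) means (sin x)², squaring the output; sin(x²) squares the input. These are different functions.

Conclusion: False.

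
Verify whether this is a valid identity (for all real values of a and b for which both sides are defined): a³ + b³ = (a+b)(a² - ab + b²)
Yes, this is an identity.

Claim: a³ + b³ = (a+b)(a² - ab + b²).
Reasoning: Expand the right side: (a+b)(a² - ab + b²) = a³ - a²b + ab² + a²b - ab² + b³ = a³ + b³ (the middle terms cancel in pairs).
So the two sides agree for all real values of a and b for which both sides are defined.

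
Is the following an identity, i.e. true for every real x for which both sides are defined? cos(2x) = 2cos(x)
Claim: cos(2x) = 2cos(x).
Test a specific point where both sides are defined: x = π/4.
LHS = cos(2x) ≈ 0.0000
RHS = 2cos(x) ≈ 1.4142
Since 0.0000 ≠ 1.4142, the equation fails at this point, so it cannot hold for every real x for which both sides are defined.
The correct double-angle formula is cos(2x) = cos²x - sin²x.

Conclusion: No, this is NOT an identity.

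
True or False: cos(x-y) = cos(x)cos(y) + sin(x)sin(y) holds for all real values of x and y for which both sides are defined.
Claim: cos(x-y) = cos(x)cos(y) + sin(x)sin(y).
Reasoning: Replace y by -y in cos(x+y) = cos(x)cos(y) - sin(x)sin(y) and use cos(-y) = cos(y), sin(-y) = -sin(y): cos(x-y) = cos(x)cos(y) + sin(x)sin(y).
So the two sides agree for all real values of x and y for which both sides are defined.

Conclusion: True.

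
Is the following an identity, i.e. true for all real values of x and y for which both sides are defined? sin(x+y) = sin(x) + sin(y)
No, this is NOT an identity.

Claim: sin(x+y) = sin(x) + sin(y).
Test a specific point where both sides are defined: x = -π/6, y = 3π/4.
LHS = sin(x+y) ≈ 0.9659
RHS = sin(x) + sin(y) ≈ 0.2071
Since 0.9659 ≠ 0.2071, the equation fails at this point, so it cannot hold for all real values of x and y for which both sides are defined.
The correct expansion is sin(x+y) = sin(x)cos(y) + cos(x)sin(y); sine is not additive.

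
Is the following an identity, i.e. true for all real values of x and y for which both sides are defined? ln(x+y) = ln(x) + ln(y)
Claim: ln(x+y) = ln(x) + ln(y).
Test a specific point where both sides are defined: x = 2, y = 4.
LHS = ln(x+y) ≈ 1.7918
RHS = ln(x) + ln(y) ≈ 2.0794
Since 1.7918 ≠ 2.0794, the equation fails at this point, so it cannot hold for all real values of x and y for which both sides are defined.
ln(x) + ln(y) = ln(xy), not ln(x+y).

Conclusion: No, this is NOT an identity.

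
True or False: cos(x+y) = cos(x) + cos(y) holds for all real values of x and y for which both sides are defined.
False.

Claim: cos(x+y) = cos(x) + cos(y).
Test a specific point where both sides are defined: x = -π/6, y = 2π/3.
LHS = cos(x+y) ≈ 0.0000
RHS = cos(x) + cos(y) ≈ 0.3660
Since 0.0000 ≠ 0.3660, the equation fails at this point, so it cannot hold for all real values of x and y for which both sides are defined.
The correct expansion is cos(x+y) = cos(x)cos(y) - sin(x)sin(y); cosine is not additive.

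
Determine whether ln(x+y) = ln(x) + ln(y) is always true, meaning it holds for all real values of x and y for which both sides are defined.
Claim: ln(x+y) = ln(x) + ln(y).
Test a specific point where both sides are defined: x = 1/2, y = 3.
LHS = ln(x+y) ≈ 1.2528
RHS = ln(x) + ln(y) ≈ 0.4055
Since 1.2528 ≠ 0.4055, the equation fails at this point, so it cannot hold for all real values of x and y for which both sides are defined.
ln(x) + ln(y) = ln(xy), not ln(x+y).

Conclusion: No, this is NOT an identity.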